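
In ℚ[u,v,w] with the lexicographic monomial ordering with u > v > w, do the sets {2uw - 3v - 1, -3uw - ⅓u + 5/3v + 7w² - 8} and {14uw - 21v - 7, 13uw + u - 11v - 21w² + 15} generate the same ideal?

Equality of ideals is decidable: compute both reduced Gröbner bases (unique for the ordering) and check whether they agree.
Buchberger on the first generating set:
f_1 = 2uw - 3v - 1, LT = uw.
f_2 = -3uw - ⅓u + 5/3v + 7w² - 8, LT = uw.

S(f_1,f_2): lcm = uw. S = -1/9u - 17/18v + 7/3w² - 19/6.
  leading term u: no divisor's leading term divides it; move -1/9u to the remainder.
  leading term v: no divisor's leading term divides it; move -17/18v to the remainder.
  leading term w²: no divisor's leading term divides it; move 7/3w² to the remainder.
  leading term 1: no divisor's leading term divides it; move -19/6 to the remainder.
  remainder -1/9u - 17/18v + 7/3w² - 19/6 ≠ 0; add g_3 = -1/9u - 17/18v + 7/3w² - 19/6 to the basis.

S(f_1,g_3): lcm = uw. S = -17/2vw - 3/2v + 21w³ - 57/2w - ½.
  leading term vw: no divisor's leading term divides it; move -17/2vw to the remainder.
  leading term v: no divisor's leading term divides it; move -3/2v to the remainder.
  leading term w³: no divisor's leading term divides it; move 21w³ to the remainder.
  leading term w: no divisor's leading term divides it; move -57/2w to the remainder.
  leading term 1: no divisor's leading term divides it; move -½ to the remainder.
  remainder -17/2vw - 3/2v + 21w³ - 57/2w - ½ ≠ 0; add g_4 = -17/2vw - 3/2v + 21w³ - 57/2w - ½ to the basis.

The other S-polynomials (S(f_2,g_3), S(f_1,g_4), S(f_2,g_4), S(g_3,g_4)) all reduce to 0 modulo the current basis, so we have a Gröbner basis.
Inter-reduce: drop elements whose leading term is divisible by another's, tail-reduce, and make monic.
Reduced Gröbner basis: {u + 17/2v - 21w² + 57/2, vw + 3/17v - 42/17w³ + 57/17w + 1/17}.

Buchberger on the second generating set:
h_1 = 14uw - 21v - 7, LT = uw.
h_2 = 13uw + u - 11v - 21w² + 15, LT = uw.

S(h_1,h_2): lcm = uw. S = -1/13u - 17/26v + 21/13w² - 43/26.
  leading term u: no divisor's leading term divides it; move -1/13u to the remainder.
  leading term v: no divisor's leading term divides it; move -17/26v to the remainder.
  leading term w²: no divisor's leading term divides it; move 21/13w² to the remainder.
  leading term 1: no divisor's leading term divides it; move -43/26 to the remainder.
  remainder -1/13u - 17/26v + 21/13w² - 43/26 ≠ 0; add k_3 = -1/13u - 17/26v + 21/13w² - 43/26 to the basis.

S(h_1,k_3): lcm = uw. S = -17/2vw - 3/2v + 21w³ - 43/2w - ½.
  leading term vw: no divisor's leading term divides it; move -17/2vw to the remainder.
  leading term v: no divisor's leading term divides it; move -3/2v to the remainder.
  leading term w³: no divisor's leading term divides it; move 21w³ to the remainder.
  leading term w: no divisor's leading term divides it; move -43/2w to the remainder.
  leading term 1: no divisor's leading term divides it; move -½ to the remainder.
  remainder -17/2vw - 3/2v + 21w³ - 43/2w - ½ ≠ 0; add k_4 = -17/2vw - 3/2v + 21w³ - 43/2w - ½ to the basis.

The other S-polynomials (S(h_2,k_3), S(h_1,k_4), S(h_2,k_4), S(k_3,k_4)) all reduce to 0 modulo the current basis, so we have a Gröbner basis.
Inter-reduce: drop elements whose leading term is divisible by another's, tail-reduce, and make monic.
Reduced Gröbner basis: {u + 17/2v - 21w² + 43/2, vw + 3/17v - 42/17w³ + 43/17w + 1/17}.

The bases are distinct; the ideals are different.
The same test decides containment: I ⊆ J iff every generator of I reduces to 0 modulo a Gröbner basis of J.

No, the ideals differ.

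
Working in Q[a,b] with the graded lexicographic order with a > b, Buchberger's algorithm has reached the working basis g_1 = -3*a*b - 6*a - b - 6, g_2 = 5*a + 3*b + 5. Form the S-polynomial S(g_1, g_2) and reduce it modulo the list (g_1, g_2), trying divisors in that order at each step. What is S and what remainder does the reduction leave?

lcm(LM(g_1), LM(g_2)) = a*b.
S = (lcm/LT(g_1))·g_1 − (lcm/LT(g_2))·g_2 = -3/5*b**2 + 2*a - 2/3*b + 2.
Reduce S modulo (g_1, g_2) in that order:
  leading term b**2: no divisor's leading term divides it; move -3/5*b**2 to the remainder.
  leading term a: subtract (2/5)·g_2 from 2*a - 2/3*b + 2 → -28/15*b
  leading term b: no divisor's leading term divides it; move -28/15*b to the remainder.
The remainder -3/5*b**2 - 28/15*b is nonzero, so it would be added as the next basis element.
This is the inner loop of Buchberger's algorithm — each nonzero remainder becomes a new basis element.

S(g_1, g_2) = -3/5*b**2 + 2*a - 2/3*b + 2; remainder on division = -3/5*b**2 - 28/15*b.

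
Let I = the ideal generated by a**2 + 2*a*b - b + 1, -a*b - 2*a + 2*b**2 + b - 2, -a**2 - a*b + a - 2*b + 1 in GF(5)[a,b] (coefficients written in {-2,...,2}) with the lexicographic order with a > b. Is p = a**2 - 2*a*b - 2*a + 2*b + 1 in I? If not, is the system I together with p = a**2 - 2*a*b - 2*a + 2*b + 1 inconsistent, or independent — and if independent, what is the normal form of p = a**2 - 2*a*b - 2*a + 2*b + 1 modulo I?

First compute the reduced Gröbner basis of I by Buchberger's algorithm.
f_1 = a**2 + 2*a*b - b + 1, LT = a**2.
f_2 = -a*b - 2*a + 2*b**2 + b - 2, LT = a*b.
f_3 = -a**2 - a*b + a - 2*b + 1, LT = a**2.

S(f_1,f_2): lcm = a**2*b. S = -2*a**2 - a*b**2 + a*b - 2*a - b**2 + b.
  reduce S modulo (f_1, f_2, f_3):
  remainder -a - 2*b**3 + 2*b**2 - 2*b - 2 ≠ 0; add h_4 = -a - 2*b**3 + 2*b**2 - 2*b - 2 to the basis.

S(f_1,f_3): lcm = a**2. S = a*b + a + 2*b + 2.
  reduce S modulo (f_1, f_2, f_3, h_4):
  remainder 2*b**3 + 2 ≠ 0; add h_5 = 2*b**3 + 2 to the basis.

The other S-polynomials (S(f_2,f_3), S(f_1,h_4), S(f_2,h_4), S(f_3,h_4), S(f_1,h_5), S(f_2,h_5), S(f_3,h_5), S(h_4,h_5)) all reduce to 0 modulo the current basis, so we have a Gröbner basis.
Inter-reduce: drop elements whose leading term is divisible by another's, tail-reduce, and make monic.
Reduced Gröbner basis: {a - 2*b**2 + 2*b, b**3 + 1}.
Label its elements g_1 = a - 2*b**2 + 2*b, g_2 = b**3 + 1.

Reduce p = a**2 - 2*a*b - 2*a + 2*b + 1 modulo G:
  leading term a**2: subtract (a)·g_1 from a**2 - 2*a*b - 2*a + 2*b + 1 → 2*a*b**2 + a*b - 2*a + 2*b + 1
  leading term a*b**2: subtract (2*b**2)·g_1 from 2*a*b**2 + a*b - 2*a + 2*b + 1 → a*b - 2*a - b**4 + b**3 + 2*b + 1
  leading term a*b: subtract (b)·g_1 from a*b - 2*a - b**4 + b**3 + 2*b + 1 → -2*a - b**4 - 2*b**3 - 2*b**2 + 2*b + 1
  leading term a: subtract (-2)·g_1 from -2*a - b**4 - 2*b**3 - 2*b**2 + 2*b + 1 → -b**4 - 2*b**3 - b**2 + b + 1
  leading term b**4: subtract (-b)·g_2 from -b**4 - 2*b**3 - b**2 + b + 1 → -2*b**3 - b**2 + 2*b + 1
  leading term b**3: subtract (-2)·g_2 from -2*b**3 - b**2 + 2*b + 1 → -b**2 + 2*b - 2
  leading term b**2: no divisor's leading term divides it; move -b**2 to the remainder.
  leading term b: no divisor's leading term divides it; move 2*b to the remainder.
  leading term 1: no divisor's leading term divides it; move -2 to the remainder.
  normal form = -b**2 + 2*b - 2.
The normal form is nonzero, so p ∉ I. Since p minus its normal form lies in I, I + (p) = I + (r) where r = -b**2 + 2*b - 2; decide whether this ideal is the whole ring.
Run Buchberger on G together with r (pairs among the g_i already reduce to 0 since G is a Gröbner basis):
g_1 = a - 2*b**2 + 2*b, LT = a.
g_2 = b**3 + 1, LT = b**3.
r = -b**2 + 2*b - 2, LT = b**2.

S(g_2,r): lcm = b**3. S = 2*b**2 - 2*b + 1.
  reduce S modulo (g_1, g_2, r):
  remainder 2*b + 2 ≠ 0; add m_4 = 2*b + 2 to the basis.

The other S-polynomials (S(g_1,g_2), S(g_1,r), S(g_1,m_4), S(g_2,m_4), S(r,m_4)) all reduce to 0 modulo the current basis, so we have a Gröbner basis.
Inter-reduce: drop elements whose leading term is divisible by another's, tail-reduce, and make monic.
Reduced Gröbner basis: {a + 1, b + 1}.
The reduced Gröbner basis of I + (p) is {a + 1, b + 1} ≠ {1}, a proper ideal, so the enlarged system stays consistent: p is independent of I, with normal form -b**2 + 2*b - 2.

a**2 - 2*a*b - 2*a + 2*b + 1 is independent of I; its normal form modulo I is -b**2 + 2*b - 2.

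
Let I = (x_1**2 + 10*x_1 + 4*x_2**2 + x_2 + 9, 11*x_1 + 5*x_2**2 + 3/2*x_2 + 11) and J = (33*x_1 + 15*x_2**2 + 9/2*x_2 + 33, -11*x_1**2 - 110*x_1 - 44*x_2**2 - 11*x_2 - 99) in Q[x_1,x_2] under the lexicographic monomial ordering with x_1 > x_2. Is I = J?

Yes, the ideals are equal.

Since reduced Gröbner bases are canonical representatives of ideals under a given ordering, it suffices to compute and compare them.
Buchberger on the first generating set:
f_1 = x_1**2 + 10*x_1 + 4*x_2**2 + x_2 + 9, LT = x_1**2.
f_2 = 11*x_1 + 5*x_2**2 + 3/2*x_2 + 11, LT = x_1.

S(f_1,f_2): lcm = x_1**2. S = -5/11*x_1*x_2**2 - 3/22*x_1*x_2 + 9*x_1 + 4*x_2**2 + x_2 + 9.
  leading term x_1*x_2**2: subtract (-5/121*x_2**2)·f_2 from -5/11*x_1*x_2**2 - 3/22*x_1*x_2 + 9*x_1 + 4*x_2**2 + x_2 + 9 → -3/22*x_1*x_2 + 9*x_1 + 25/121*x_2**4 + 15/242*x_2**3 + 49/11*x_2**2 + x_2 + 9
  leading term x_1*x_2: subtract (-3/242*x_2)·f_2 from -3/22*x_1*x_2 + 9*x_1 + 25/121*x_2**4 + 15/242*x_2**3 + 49/11*x_2**2 + x_2 + 9 → 9*x_1 + 25/121*x_2**4 + 15/121*x_2**3 + 2165/484*x_2**2 + 25/22*x_2 + 9
  leading term x_1: subtract (9/11)·f_2 from 9*x_1 + 25/121*x_2**4 + 15/121*x_2**3 + 2165/484*x_2**2 + 25/22*x_2 + 9 → 25/121*x_2**4 + 15/121*x_2**3 + 185/484*x_2**2 - 1/11*x_2
  leading term x_2**4: no divisor's leading term divides it; move 25/121*x_2**4 to the remainder.
  leading term x_2**3: no divisor's leading term divides it; move 15/121*x_2**3 to the remainder.
  leading term x_2**2: no divisor's leading term divides it; move 185/484*x_2**2 to the remainder.
  leading term x_2: no divisor's leading term divides it; move -1/11*x_2 to the remainder.
  remainder 25/121*x_2**4 + 15/121*x_2**3 + 185/484*x_2**2 - 1/11*x_2 ≠ 0; add g_3 = 25/121*x_2**4 + 15/121*x_2**3 + 185/484*x_2**2 - 1/11*x_2 to the basis.

The other S-polynomials (S(f_1,g_3), S(f_2,g_3)) all reduce to 0 modulo the current basis, so we have a Gröbner basis.
Inter-reduce: drop elements whose leading term is divisible by another's, tail-reduce, and make monic.
Reduced Gröbner basis: {x_1 + 5/11*x_2**2 + 3/22*x_2 + 1, x_2**4 + 3/5*x_2**3 + 37/20*x_2**2 - 11/25*x_2}.

Buchberger on the second generating set:
h_1 = 33*x_1 + 15*x_2**2 + 9/2*x_2 + 33, LT = x_1.
h_2 = -11*x_1**2 - 110*x_1 - 44*x_2**2 - 11*x_2 - 99, LT = x_1**2.

S(h_1,h_2): lcm = x_1**2. S = 5/11*x_1*x_2**2 + 3/22*x_1*x_2 - 9*x_1 - 4*x_2**2 - x_2 - 9.
  leading term x_1*x_2**2: subtract (5/363*x_2**2)·h_1 from 5/11*x_1*x_2**2 + 3/22*x_1*x_2 - 9*x_1 - 4*x_2**2 - x_2 - 9 → 3/22*x_1*x_2 - 9*x_1 - 25/121*x_2**4 - 15/242*x_2**3 - 49/11*x_2**2 - x_2 - 9
  leading term x_1*x_2: subtract (1/242*x_2)·h_1 from 3/22*x_1*x_2 - 9*x_1 - 25/121*x_2**4 - 15/242*x_2**3 - 49/11*x_2**2 - x_2 - 9 → -9*x_1 - 25/121*x_2**4 - 15/121*x_2**3 - 2165/484*x_2**2 - 25/22*x_2 - 9
  leading term x_1: subtract (-3/11)·h_1 from -9*x_1 - 25/121*x_2**4 - 15/121*x_2**3 - 2165/484*x_2**2 - 25/22*x_2 - 9 → -25/121*x_2**4 - 15/121*x_2**3 - 185/484*x_2**2 + 1/11*x_2
  leading term x_2**4: no divisor's leading term divides it; move -25/121*x_2**4 to the remainder.
  leading term x_2**3: no divisor's leading term divides it; move -15/121*x_2**3 to the remainder.
  leading term x_2**2: no divisor's leading term divides it; move -185/484*x_2**2 to the remainder.
  leading term x_2: no divisor's leading term divides it; move 1/11*x_2 to the remainder.
  remainder -25/121*x_2**4 - 15/121*x_2**3 - 185/484*x_2**2 + 1/11*x_2 ≠ 0; add k_3 = -25/121*x_2**4 - 15/121*x_2**3 - 185/484*x_2**2 + 1/11*x_2 to the basis.

The other S-polynomials (S(h_1,k_3), S(h_2,k_3)) all reduce to 0 modulo the current basis, so we have a Gröbner basis.
Inter-reduce: drop elements whose leading term is divisible by another's, tail-reduce, and make monic.
Reduced Gröbner basis: {x_1 + 5/11*x_2**2 + 3/22*x_2 + 1, x_2**4 + 3/5*x_2**3 + 37/20*x_2**2 - 11/25*x_2}.

These coincide, so the ideals are equal.
The choice of monomial ordering does not affect the verdict — as long as both bases are computed under the same ordering, their equality decides ideal equality.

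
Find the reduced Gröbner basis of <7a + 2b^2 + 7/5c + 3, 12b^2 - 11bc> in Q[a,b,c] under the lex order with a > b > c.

This is the nonlinear analogue of row-reducing a linear system.

f_1 = 7a + 2b^2 + 7/5c + 3, LT = a.
f_2 = 12b^2 - 11bc, LT = b^2.

The S-polynomials (S(f_1,f_2)) all reduce to 0 modulo the current basis, so we have a Gröbner basis.

G = {a + 11/42bc + 1/5c + 3/7, b^2 - 11/12bc}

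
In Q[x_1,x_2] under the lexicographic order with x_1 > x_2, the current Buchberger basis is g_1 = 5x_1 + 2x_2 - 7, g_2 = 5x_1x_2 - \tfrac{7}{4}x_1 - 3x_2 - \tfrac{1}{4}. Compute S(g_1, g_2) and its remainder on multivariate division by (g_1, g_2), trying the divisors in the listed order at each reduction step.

lcm(LM(g_1), LM(g_2)) = x_1x_2.
S = (lcm/LT(g_1))·g_1 − (lcm/LT(g_2))·g_2 = \tfrac{7}{20}x_1 + \tfrac{2}{5}x_2^{2} - \tfrac{4}{5}x_2 + \tfrac{1}{20}.
Reduce S modulo (g_1, g_2) in that order:
  leading term x_1: subtract (\tfrac{7}{100})·g_1 from \tfrac{7}{20}x_1 + \tfrac{2}{5}x_2^{2} - \tfrac{4}{5}x_2 + \tfrac{1}{20} → \tfrac{2}{5}x_2^{2} - \tfrac{47}{50}x_2 + \tfrac{27}{50}
  leading term x_2^{2}: no divisor's leading term divides it; move \tfrac{2}{5}x_2^{2} to the remainder.
  leading term x_2: no divisor's leading term divides it; move -\tfrac{47}{50}x_2 to the remainder.
  leading term 1: no divisor's leading term divides it; move \tfrac{27}{50} to the remainder.
The remainder \tfrac{2}{5}x_2^{2} - \tfrac{47}{50}x_2 + \tfrac{27}{50} is nonzero, so it would be added as the next basis element.
An S-polynomial is built so that the two leading terms cancel; whether anything survives reduction is exactly the Gröbner-basis criterion.

S(g_1, g_2) = \tfrac{7}{20}x_1 + \tfrac{2}{5}x_2^{2} - \tfrac{4}{5}x_2 + \tfrac{1}{20}; remainder on division = \tfrac{2}{5}x_2^{2} - \tfrac{47}{50}x_2 + \tfrac{27}{50}.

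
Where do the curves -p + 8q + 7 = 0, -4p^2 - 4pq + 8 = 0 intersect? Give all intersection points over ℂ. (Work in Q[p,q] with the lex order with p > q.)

{(-1, -1), (16/9, -47/72)}

Compute a lex Gröbner basis by Buchberger's algorithm.
f_1 = -p + 8q + 7, LT = p.
f_2 = -4p^2 - 4pq + 8, LT = p^2.

S(f_1,f_2): lcm = p^2. S = -9pq - 7p + 2.
  leading term pq: subtract (9q)·f_1 from -9pq - 7p + 2 → -7p - 72q^2 - 63q + 2
  leading term p: subtract (7)·f_1 from -7p - 72q^2 - 63q + 2 → -72q^2 - 119q - 47
  leading term q^2: no divisor's leading term divides it; move -72q^2 to the remainder.
  leading term q: no divisor's leading term divides it; move -119q to the remainder.
  leading term 1: no divisor's leading term divides it; move -47 to the remainder.
  remainder -72q^2 - 119q - 47 ≠ 0; add h_3 = -72q^2 - 119q - 47 to the basis.

S(f_1,h_3): leading monomials are coprime, so the S-polynomial reduces to 0 (Buchberger's first criterion).
S(f_2,h_3): leading monomials are coprime, so the S-polynomial reduces to 0 (Buchberger's first criterion).
Every S-polynomial of the final basis reduces to 0, so we have a Gröbner basis.
Inter-reduce: drop elements whose leading term is divisible by another's, tail-reduce, and make monic.
Reduced Gröbner basis: {p - 8q - 7, q^2 + 119/72q + 47/72}.

The lex basis is triangular: the last element involves only q. Solving q^2 + 119/72q + 47/72 = 0 gives q ∈ {-1, -47/72}; substituting each value into the earlier elements determines the remaining variables.
  q = -1: the earlier basis element becomes p + 1 = 0, giving p = -1 — point (-1, -1).
  q = -47/72: the earlier basis element becomes p - 16/9 = 0, giving p = 16/9 — point (16/9, -47/72).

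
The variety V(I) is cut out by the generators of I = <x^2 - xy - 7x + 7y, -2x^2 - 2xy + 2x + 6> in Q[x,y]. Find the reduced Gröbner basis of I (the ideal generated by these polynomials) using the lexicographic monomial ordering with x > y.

G = {x - 7/18y^2 - 29/36y + 7/12, y^3 + 71/14y^2 - 30/7y - 117/14}

f_1 = x^2 - xy - 7x + 7y, LT = x^2.
f_2 = -2x^2 - 2xy + 2x + 6, LT = x^2.

S(f_1,f_2): lcm = x^2. S = -2xy - 6x + 7y + 3.
  leading term xy: no divisor's leading term divides it; move -2xy to the remainder.
  leading term x: no divisor's leading term divides it; move -6x to the remainder.
  leading term y: no divisor's leading term divides it; move 7y to the remainder.
  leading term 1: no divisor's leading term divides it; move 3 to the remainder.
  remainder -2xy - 6x + 7y + 3 ≠ 0; add g_3 = -2xy - 6x + 7y + 3 to the basis.

S(f_1,g_3): lcm = x^2y. S = -3x^2 - xy^2 - 7/2xy + 3/2x + 7y^2.
  leading term x^2: subtract (-3)·f_1 from -3x^2 - xy^2 - 7/2xy + 3/2x + 7y^2 → -xy^2 - 13/2xy - 39/2x + 7y^2 + 21y
  leading term xy^2: subtract (1/2y)·g_3 from -xy^2 - 13/2xy - 39/2x + 7y^2 + 21y → -7/2xy - 39/2x + 7/2y^2 + 39/2y
  leading term xy: subtract (7/4)·g_3 from -7/2xy - 39/2x + 7/2y^2 + 39/2y → -9x + 7/2y^2 + 29/4y - 21/4
  leading term x: no divisor's leading term divides it; move -9x to the remainder.
  leading term y^2: no divisor's leading term divides it; move 7/2y^2 to the remainder.
  leading term y: no divisor's leading term divides it; move 29/4y to the remainder.
  leading term 1: no divisor's leading term divides it; move -21/4 to the remainder.
  remainder -9x + 7/2y^2 + 29/4y - 21/4 ≠ 0; add g_4 = -9x + 7/2y^2 + 29/4y - 21/4 to the basis.

S(f_2,g_3): lcm = x^2y. S = -3x^2 + xy^2 + 5/2xy + 3/2x - 3y.
  leading term x^2: subtract (-3)·f_1 from -3x^2 + xy^2 + 5/2xy + 3/2x - 3y → xy^2 - 1/2xy - 39/2x + 18y
  leading term xy^2: subtract (-1/2y)·g_3 from xy^2 - 1/2xy - 39/2x + 18y → -7/2xy - 39/2x + 7/2y^2 + 39/2y
  leading term xy: subtract (7/4)·g_3 from -7/2xy - 39/2x + 7/2y^2 + 39/2y → -9x + 7/2y^2 + 29/4y - 21/4
  leading term x: subtract (1)·g_4 from -9x + 7/2y^2 + 29/4y - 21/4 → 0
  remainder 0.

S(f_1,g_4): lcm = x^2. S = 7/18xy^2 - 7/36xy - 91/12x + 7y.
  leading term xy^2: subtract (-7/36y)·g_3 from 7/18xy^2 - 7/36xy - 91/12x + 7y → -49/36xy - 91/12x + 49/36y^2 + 91/12y
  leading term xy: subtract (49/72)·g_3 from -49/36xy - 91/12x + 49/36y^2 + 91/12y → -7/2x + 49/36y^2 + 203/72y - 49/24
  leading term x: subtract (7/18)·g_4 from -7/2x + 49/36y^2 + 203/72y - 49/24 → 0
  remainder 0.

S(f_2,g_4): lcm = x^2. S = 7/18xy^2 + 65/36xy - 19/12x - 3.
  leading term xy^2: subtract (-7/36y)·g_3 from 7/18xy^2 + 65/36xy - 19/12x - 3 → 23/36xy - 19/12x + 49/36y^2 + 7/12y - 3
  leading term xy: subtract (-23/72)·g_3 from 23/36xy - 19/12x + 49/36y^2 + 7/12y - 3 → -7/2x + 49/36y^2 + 203/72y - 49/24
  leading term x: subtract (7/18)·g_4 from -7/2x + 49/36y^2 + 203/72y - 49/24 → 0
  remainder 0.

S(g_3,g_4): lcm = xy. S = 3x + 7/18y^3 + 29/36y^2 - 49/12y - 3/2.
  leading term x: subtract (-1/3)·g_4 from 3x + 7/18y^3 + 29/36y^2 - 49/12y - 3/2 → 7/18y^3 + 71/36y^2 - 5/3y - 13/4
  leading term y^3: no divisor's leading term divides it; move 7/18y^3 to the remainder.
  leading term y^2: no divisor's leading term divides it; move 71/36y^2 to the remainder.
  leading term y: no divisor's leading term divides it; move -5/3y to the remainder.
  leading term 1: no divisor's leading term divides it; move -13/4 to the remainder.
  remainder 7/18y^3 + 71/36y^2 - 5/3y - 13/4 ≠ 0; add g_5 = 7/18y^3 + 71/36y^2 - 5/3y - 13/4 to the basis.

S(f_1,g_5): leading monomials are coprime, so the S-polynomial reduces to 0 (Buchberger's first criterion).
S(f_2,g_5): leading monomials are coprime, so the S-polynomial reduces to 0 (Buchberger's first criterion).
S(g_3,g_5): lcm = xy^3. S = -29/14xy^2 + 30/7xy + 117/14x - 7/2y^3 - 3/2y^2.
  leading term xy^2: subtract (29/28y)·g_3 from -29/14xy^2 + 30/7xy + 117/14x - 7/2y^3 - 3/2y^2 → 21/2xy + 117/14x - 7/2y^3 - 35/4y^2 - 87/28y
  leading term xy: subtract (-21/4)·g_3 from 21/2xy + 117/14x - 7/2y^3 - 35/4y^2 - 87/28y → -162/7x - 7/2y^3 - 35/4y^2 + 471/14y + 63/4
  leading term x: subtract (18/7)·g_4 from -162/7x - 7/2y^3 - 35/4y^2 + 471/14y + 63/4 → -7/2y^3 - 71/4y^2 + 15y + 117/4
  leading term y^3: subtract (-9)·g_5 from -7/2y^3 - 71/4y^2 + 15y + 117/4 → 0
  remainder 0.

S(g_4,g_5): leading monomials are coprime, so the S-polynomial reduces to 0 (Buchberger's first criterion).
Every S-polynomial of the final basis reduces to 0, so we have a Gröbner basis.
Inter-reduce: drop elements whose leading term is divisible by another's, tail-reduce, and make monic.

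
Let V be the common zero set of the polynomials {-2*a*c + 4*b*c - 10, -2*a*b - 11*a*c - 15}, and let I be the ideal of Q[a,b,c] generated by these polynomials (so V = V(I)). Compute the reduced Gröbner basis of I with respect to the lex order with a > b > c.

f_1 = -2*a*c + 4*b*c - 10, LT = a*c.
f_2 = -2*a*b - 11*a*c - 15, LT = a*b.

S(f_1,f_2): lcm = a*b*c. S = -11/2*a*c**2 - 2*b**2*c + 5*b - 15/2*c.
  leading term a*c**2: subtract (11/4*c)·f_1 from -11/2*a*c**2 - 2*b**2*c + 5*b - 15/2*c → -2*b**2*c - 11*b*c**2 + 5*b + 20*c
  leading term b**2*c: no divisor's leading term divides it; move -2*b**2*c to the remainder.
  leading term b*c**2: no divisor's leading term divides it; move -11*b*c**2 to the remainder.
  leading term b: no divisor's leading term divides it; move 5*b to the remainder.
  leading term c: no divisor's leading term divides it; move 20*c to the remainder.
  remainder -2*b**2*c - 11*b*c**2 + 5*b + 20*c ≠ 0; add g_3 = -2*b**2*c - 11*b*c**2 + 5*b + 20*c to the basis.

The other S-polynomials (S(f_1,g_3), S(f_2,g_3)) all reduce to 0 modulo the current basis, so we have a Gröbner basis.

G = {a*b + 11*b*c - 20, a*c - 2*b*c + 5, b**2*c + 11/2*b*c**2 - 5/2*b - 10*c}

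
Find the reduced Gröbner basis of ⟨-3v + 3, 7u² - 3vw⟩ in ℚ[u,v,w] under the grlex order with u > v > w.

f_1 = -3v + 3, LT = v.
f_2 = 7u² - 3vw, LT = u².

The S-polynomials (S(f_1,f_2)) all reduce to 0 modulo the current basis, so we have a Gröbner basis.

G = {u² - 3/7w, v - 1}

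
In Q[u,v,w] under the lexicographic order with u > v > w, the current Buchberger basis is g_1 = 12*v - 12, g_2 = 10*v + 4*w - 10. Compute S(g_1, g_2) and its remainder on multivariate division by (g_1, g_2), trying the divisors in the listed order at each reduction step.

S(g_1, g_2) = -2/5*w; remainder on division = -2/5*w.

lcm(LM(g_1), LM(g_2)) = v.
S = (lcm/LT(g_1))·g_1 − (lcm/LT(g_2))·g_2 = -2/5*w.
Reduce S modulo (g_1, g_2) in that order:
  leading term w: no divisor's leading term divides it; move -2/5*w to the remainder.
The remainder -2/5*w is nonzero, so it would be added as the next basis element.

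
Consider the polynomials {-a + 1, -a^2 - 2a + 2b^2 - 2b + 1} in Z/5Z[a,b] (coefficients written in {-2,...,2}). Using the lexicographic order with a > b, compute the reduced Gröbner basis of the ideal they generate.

G = {a - 1, b^2 - b - 1}

This is the nonlinear analogue of row-reducing a linear system.

f_1 = -a + 1, LT = a.
f_2 = -a^2 - 2a + 2b^2 - 2b + 1, LT = a^2.

S(f_1,f_2): lcm = a^2. S = 2a + 2b^2 - 2b + 1.
  reduce S modulo (f_1, f_2):
  remainder 2b^2 - 2b - 2 ≠ 0; add g_3 = 2b^2 - 2b - 2 to the basis.

The other S-polynomials (S(f_1,g_3), S(f_2,g_3)) all reduce to 0 modulo the current basis, so we have a Gröbner basis.
Inter-reduce: drop elements whose leading term is divisible by another's, tail-reduce, and make monic.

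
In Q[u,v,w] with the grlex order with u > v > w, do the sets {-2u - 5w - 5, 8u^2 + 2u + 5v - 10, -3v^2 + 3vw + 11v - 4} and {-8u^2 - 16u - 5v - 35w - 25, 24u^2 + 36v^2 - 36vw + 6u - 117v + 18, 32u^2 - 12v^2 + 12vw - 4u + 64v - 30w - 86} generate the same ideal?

Since reduced Gröbner bases are canonical representatives of ideals under a given ordering, it suffices to compute and compare them.
Buchberger on the first generating set:
f_1 = -2u - 5w - 5, LT = u.
f_2 = 8u^2 + 2u + 5v - 10, LT = u^2.
f_3 = -3v^2 + 3vw + 11v - 4, LT = v^2.

S(f_1,f_2): lcm = u^2. S = 5/2uw + 9/4u - 5/8v + 5/4.
  reduce S modulo (f_1, f_2, f_3):
  remainder -25/4w^2 - 5/8v - 95/8w - 35/8 ≠ 0; add g_4 = -25/4w^2 - 5/8v - 95/8w - 35/8 to the basis.

The other S-polynomials (S(f_1,f_3), S(f_2,f_3), S(f_1,g_4), S(f_2,g_4), S(f_3,g_4)) all reduce to 0 modulo the current basis, so we have a Gröbner basis.
Inter-reduce: drop elements whose leading term is divisible by another's, tail-reduce, and make monic.
Reduced Gröbner basis: {v^2 - vw - 11/3v + 4/3, w^2 + 1/10v + 19/10w + 7/10, u + 5/2w + 5/2}.

Buchberger on the second generating set:
h_1 = -8u^2 - 16u - 5v - 35w - 25, LT = u^2.
h_2 = 24u^2 + 36v^2 - 36vw + 6u - 117v + 18, LT = u^2.
h_3 = 32u^2 - 12v^2 + 12vw - 4u + 64v - 30w - 86, LT = u^2.

S(h_1,h_2): lcm = u^2. S = -3/2v^2 + 3/2vw + 7/4u + 11/2v + 35/8w + 19/8.
  reduce S modulo (h_1, h_2, h_3):
  remainder -3/2v^2 + 3/2vw + 7/4u + 11/2v + 35/8w + 19/8 ≠ 0; add k_4 = -3/2v^2 + 3/2vw + 7/4u + 11/2v + 35/8w + 19/8 to the basis.

S(h_1,h_3): lcm = u^2. S = 3/8v^2 - 3/8vw + 17/8u - 11/8v + 85/16w + 93/16.
  reduce S modulo (h_1, h_2, h_3, k_4):
  remainder 41/16u + 205/32w + 205/32 ≠ 0; add k_5 = 41/16u + 205/32w + 205/32 to the basis.

S(h_1,k_5): lcm = u^2. S = -5/2uw - 1/2u + 5/8v + 35/8w + 25/8.
  reduce S modulo (h_1, h_2, h_3, k_4, k_5):
  remainder 25/4w^2 + 5/8v + 95/8w + 35/8 ≠ 0; add k_6 = 25/4w^2 + 5/8v + 95/8w + 35/8 to the basis.

The other S-polynomials (S(h_2,h_3), S(h_1,k_4), S(h_2,k_4), S(h_3,k_4), S(h_2,k_5), S(h_3,k_5), S(k_4,k_5), S(h_1,k_6), S(h_2,k_6), S(h_3,k_6), S(k_4,k_6), S(k_5,k_6)) all reduce to 0 modulo the current basis, so we have a Gröbner basis.
Inter-reduce: drop elements whose leading term is divisible by another's, tail-reduce, and make monic.
Reduced Gröbner basis: {v^2 - vw - 11/3v + 4/3, w^2 + 1/10v + 19/10w + 7/10, u + 5/2w + 5/2}.

The two bases agree; hence the ideals are identical.

Yes, the ideals are equal.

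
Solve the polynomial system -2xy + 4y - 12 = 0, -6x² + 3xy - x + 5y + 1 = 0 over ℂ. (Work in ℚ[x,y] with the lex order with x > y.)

{(-1, 2), (17/12 - sqrt(479)*I/12, 21/22 - 3*sqrt(479)*I/22), (17/12 + sqrt(479)*I/12, 21/22 + 3*sqrt(479)*I/22)}

Compute a lex Gröbner basis by Buchberger's algorithm.
f_1 = -2xy + 4y - 12, LT = xy.
f_2 = -6x² + 3xy - x + 5y + 1, LT = x².

S(f_1,f_2): lcm = x²y. S = ½xy² - 13/6xy + 6x + ⅚y² + ⅙y.
  leading term xy²: subtract (-¼y)·f_1 from ½xy² - 13/6xy + 6x + ⅚y² + ⅙y → -13/6xy + 6x + 11/6y² - 17/6y
  leading term xy: subtract (13/12)·f_1 from -13/6xy + 6x + 11/6y² - 17/6y → 6x + 11/6y² - 43/6y + 13
  leading term x: no divisor's leading term divides it; move 6x to the remainder.
  leading term y²: no divisor's leading term divides it; move 11/6y² to the remainder.
  leading term y: no divisor's leading term divides it; move -43/6y to the remainder.
  leading term 1: no divisor's leading term divides it; move 13 to the remainder.
  remainder 6x + 11/6y² - 43/6y + 13 ≠ 0; add h_3 = 6x + 11/6y² - 43/6y + 13 to the basis.

S(f_1,h_3): lcm = xy. S = -11/36y³ + 43/36y² - 25/6y + 6.
  leading term y³: no divisor's leading term divides it; move -11/36y³ to the remainder.
  leading term y²: no divisor's leading term divides it; move 43/36y² to the remainder.
  leading term y: no divisor's leading term divides it; move -25/6y to the remainder.
  leading term 1: no divisor's leading term divides it; move 6 to the remainder.
  remainder -11/36y³ + 43/36y² - 25/6y + 6 ≠ 0; add h_4 = -11/36y³ + 43/36y² - 25/6y + 6 to the basis.

The other S-polynomials (S(f_2,h_3), S(f_1,h_4), S(f_2,h_4), S(h_3,h_4)) all reduce to 0 modulo the current basis, so we have a Gröbner basis.
Inter-reduce: drop elements whose leading term is divisible by another's, tail-reduce, and make monic.
Reduced Gröbner basis: {x + 11/36y² - 43/36y + 13/6, y³ - 43/11y² + 150/11y - 216/11}.

The lex basis is triangular: the last element involves only y. Solving y³ - 43/11y² + 150/11y - 216/11 = 0 gives y ∈ {2, 21/22 - 3*sqrt(479)*I/22, 21/22 + 3*sqrt(479)*I/22}; substituting each value into the earlier elements determines the remaining variables.
  y = 2: the earlier basis element becomes x + 1 = 0, giving x = -1 — point (-1, 2).
  y = 21/22 - 3*sqrt(479)*I/22: the earlier basis element becomes x - 17/12 + sqrt(479)*I/12 = 0, giving x = 17/12 - sqrt(479)*I/12 — point (17/12 - sqrt(479)*I/12, 21/22 - 3*sqrt(479)*I/22).
  y = 21/22 + 3*sqrt(479)*I/22: the earlier basis element becomes x - 17/12 - sqrt(479)*I/12 = 0, giving x = 17/12 + sqrt(479)*I/12 — point (17/12 + sqrt(479)*I/12, 21/22 + 3*sqrt(479)*I/22).
This is the nonlinear analogue of row-reducing a linear system.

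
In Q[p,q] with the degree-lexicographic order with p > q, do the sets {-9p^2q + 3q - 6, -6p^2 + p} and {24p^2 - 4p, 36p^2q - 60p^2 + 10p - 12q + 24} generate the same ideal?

Yes, the ideals are equal.

Equality of ideals is decidable: compute both reduced Gröbner bases (unique for the ordering) and check whether they agree.
Buchberger on the first generating set:
f_1 = -9p^2q + 3q - 6, LT = p^2q.
f_2 = -6p^2 + p, LT = p^2.

S(f_1,f_2): lcm = p^2q. S = 1/6pq - 1/3q + 2/3.
  leading term pq: no divisor's leading term divides it; move 1/6pq to the remainder.
  leading term q: no divisor's leading term divides it; move -1/3q to the remainder.
  leading term 1: no divisor's leading term divides it; move 2/3 to the remainder.
  remainder 1/6pq - 1/3q + 2/3 ≠ 0; add g_3 = 1/6pq - 1/3q + 2/3 to the basis.

S(f_1,g_3): lcm = p^2q. S = 2pq - 4p - 1/3q + 2/3.
  leading term pq: subtract (12)·g_3 from 2pq - 4p - 1/3q + 2/3 → -4p + 11/3q - 22/3
  leading term p: no divisor's leading term divides it; move -4p to the remainder.
  leading term q: no divisor's leading term divides it; move 11/3q to the remainder.
  leading term 1: no divisor's leading term divides it; move -22/3 to the remainder.
  remainder -4p + 11/3q - 22/3 ≠ 0; add g_4 = -4p + 11/3q - 22/3 to the basis.

S(f_2,g_3): lcm = p^2q. S = 11/6pq - 4p.
  leading term pq: subtract (11)·g_3 from 11/6pq - 4p → -4p + 11/3q - 22/3
  leading term p: subtract (1)·g_4 from -4p + 11/3q - 22/3 → 0
  remainder 0.

S(f_1,g_4): lcm = p^2q. S = 11/12pq^2 - 11/6pq - 1/3q + 2/3.
  leading term pq^2: subtract (11/2q)·g_3 from 11/12pq^2 - 11/6pq - 1/3q + 2/3 → -11/6pq + 11/6q^2 - 4q + 2/3
  leading term pq: subtract (-11)·g_3 from -11/6pq + 11/6q^2 - 4q + 2/3 → 11/6q^2 - 23/3q + 8
  leading term q^2: no divisor's leading term divides it; move 11/6q^2 to the remainder.
  leading term q: no divisor's leading term divides it; move -23/3q to the remainder.
  leading term 1: no divisor's leading term divides it; move 8 to the remainder.
  remainder 11/6q^2 - 23/3q + 8 ≠ 0; add g_5 = 11/6q^2 - 23/3q + 8 to the basis.

S(f_2,g_4): lcm = p^2. S = 11/12pq - 2p.
  leading term pq: subtract (11/2)·g_3 from 11/12pq - 2p → -2p + 11/6q - 11/3
  leading term p: subtract (1/2)·g_4 from -2p + 11/6q - 11/3 → 0
  remainder 0.

S(g_3,g_4): lcm = pq. S = 11/12q^2 - 23/6q + 4.
  leading term q^2: subtract (1/2)·g_5 from 11/12q^2 - 23/6q + 4 → 0
  remainder 0.

S(f_1,g_5): lcm = p^2q^2. S = 46/11p^2q - 48/11p^2 - 1/3q^2 + 2/3q.
  leading term p^2q: subtract (-46/99)·f_1 from 46/11p^2q - 48/11p^2 - 1/3q^2 + 2/3q → -48/11p^2 - 1/3q^2 + 68/33q - 92/33
  leading term p^2: subtract (8/11)·f_2 from -48/11p^2 - 1/3q^2 + 68/33q - 92/33 → -1/3q^2 - 8/11p + 68/33q - 92/33
  leading term q^2: subtract (-2/11)·g_5 from -1/3q^2 - 8/11p + 68/33q - 92/33 → -8/11p + 2/3q - 4/3
  leading term p: subtract (2/11)·g_4 from -8/11p + 2/3q - 4/3 → 0
  remainder 0.

S(f_2,g_5): leading monomials are coprime, so the S-polynomial reduces to 0 (Buchberger's first criterion).
S(g_3,g_5): lcm = pq^2. S = 46/11pq - 2q^2 - 48/11p + 4q.
  leading term pq: subtract (276/11)·g_3 from 46/11pq - 2q^2 - 48/11p + 4q → -2q^2 - 48/11p + 136/11q - 184/11
  leading term q^2: subtract (-12/11)·g_5 from -2q^2 - 48/11p + 136/11q - 184/11 → -48/11p + 4q - 8
  leading term p: subtract (12/11)·g_4 from -48/11p + 4q - 8 → 0
  remainder 0.

S(g_4,g_5): leading monomials are coprime, so the S-polynomial reduces to 0 (Buchberger's first criterion).
Every S-polynomial of the final basis reduces to 0, so we have a Gröbner basis.
Inter-reduce: drop elements whose leading term is divisible by another's, tail-reduce, and make monic.
Reduced Gröbner basis: {q^2 - 46/11q + 48/11, p - 11/12q + 11/6}.

Buchberger on the second generating set:
h_1 = 24p^2 - 4p, LT = p^2.
h_2 = 36p^2q - 60p^2 + 10p - 12q + 24, LT = p^2q.

S(h_1,h_2): lcm = p^2q. S = 5/3p^2 - 1/6pq - 5/18p + 1/3q - 2/3.
  leading term p^2: subtract (5/72)·h_1 from 5/3p^2 - 1/6pq - 5/18p + 1/3q - 2/3 → -1/6pq + 1/3q - 2/3
  leading term pq: no divisor's leading term divides it; move -1/6pq to the remainder.
  leading term q: no divisor's leading term divides it; move 1/3q to the remainder.
  leading term 1: no divisor's leading term divides it; move -2/3 to the remainder.
  remainder -1/6pq + 1/3q - 2/3 ≠ 0; add k_3 = -1/6pq + 1/3q - 2/3 to the basis.

S(h_1,k_3): lcm = p^2q. S = 11/6pq - 4p.
  leading term pq: subtract (-11)·k_3 from 11/6pq - 4p → -4p + 11/3q - 22/3
  leading term p: no divisor's leading term divides it; move -4p to the remainder.
  leading term q: no divisor's leading term divides it; move 11/3q to the remainder.
  leading term 1: no divisor's leading term divides it; move -22/3 to the remainder.
  remainder -4p + 11/3q - 22/3 ≠ 0; add k_4 = -4p + 11/3q - 22/3 to the basis.

S(h_2,k_3): lcm = p^2q. S = -5/3p^2 + 2pq - 67/18p - 1/3q + 2/3.
  leading term p^2: subtract (-5/72)·h_1 from -5/3p^2 + 2pq - 67/18p - 1/3q + 2/3 → 2pq - 4p - 1/3q + 2/3
  leading term pq: subtract (-12)·k_3 from 2pq - 4p - 1/3q + 2/3 → -4p + 11/3q - 22/3
  leading term p: subtract (1)·k_4 from -4p + 11/3q - 22/3 → 0
  remainder 0.

S(h_1,k_4): lcm = p^2. S = 11/12pq - 2p.
  leading term pq: subtract (-11/2)·k_3 from 11/12pq - 2p → -2p + 11/6q - 11/3
  leading term p: subtract (1/2)·k_4 from -2p + 11/6q - 11/3 → 0
  remainder 0.

S(h_2,k_4): lcm = p^2q. S = 11/12pq^2 - 5/3p^2 - 11/6pq + 5/18p - 1/3q + 2/3.
  leading term pq^2: subtract (-11/2q)·k_3 from 11/12pq^2 - 5/3p^2 - 11/6pq + 5/18p - 1/3q + 2/3 → -5/3p^2 - 11/6pq + 11/6q^2 + 5/18p - 4q + 2/3
  leading term p^2: subtract (-5/72)·h_1 from -5/3p^2 - 11/6pq + 11/6q^2 + 5/18p - 4q + 2/3 → -11/6pq + 11/6q^2 - 4q + 2/3
  leading term pq: subtract (11)·k_3 from -11/6pq + 11/6q^2 - 4q + 2/3 → 11/6q^2 - 23/3q + 8
  leading term q^2: no divisor's leading term divides it; move 11/6q^2 to the remainder.
  leading term q: no divisor's leading term divides it; move -23/3q to the remainder.
  leading term 1: no divisor's leading term divides it; move 8 to the remainder.
  remainder 11/6q^2 - 23/3q + 8 ≠ 0; add k_5 = 11/6q^2 - 23/3q + 8 to the basis.

S(k_3,k_4): lcm = pq. S = 11/12q^2 - 23/6q + 4.
  leading term q^2: subtract (1/2)·k_5 from 11/12q^2 - 23/6q + 4 → 0
  remainder 0.

S(h_1,k_5): leading monomials are coprime, so the S-polynomial reduces to 0 (Buchberger's first criterion).
S(h_2,k_5): lcm = p^2q^2. S = 83/33p^2q - 48/11p^2 + 5/18pq - 1/3q^2 + 2/3q.
  leading term p^2q: subtract (83/792q)·h_1 from 83/33p^2q - 48/11p^2 + 5/18pq - 1/3q^2 + 2/3q → -48/11p^2 + 23/33pq - 1/3q^2 + 2/3q
  leading term p^2: subtract (-2/11)·h_1 from -48/11p^2 + 23/33pq - 1/3q^2 + 2/3q → 23/33pq - 1/3q^2 - 8/11p + 2/3q
  leading term pq: subtract (-46/11)·k_3 from 23/33pq - 1/3q^2 - 8/11p + 2/3q → -1/3q^2 - 8/11p + 68/33q - 92/33
  leading term q^2: subtract (-2/11)·k_5 from -1/3q^2 - 8/11p + 68/33q - 92/33 → -8/11p + 2/3q - 4/3
  leading term p: subtract (2/11)·k_4 from -8/11p + 2/3q - 4/3 → 0
  remainder 0.

S(k_3,k_5): lcm = pq^2. S = 46/11pq - 2q^2 - 48/11p + 4q.
  leading term pq: subtract (-276/11)·k_3 from 46/11pq - 2q^2 - 48/11p + 4q → -2q^2 - 48/11p + 136/11q - 184/11
  leading term q^2: subtract (-12/11)·k_5 from -2q^2 - 48/11p + 136/11q - 184/11 → -48/11p + 4q - 8
  leading term p: subtract (12/11)·k_4 from -48/11p + 4q - 8 → 0
  remainder 0.

S(k_4,k_5): leading monomials are coprime, so the S-polynomial reduces to 0 (Buchberger's first criterion).
Every S-polynomial of the final basis reduces to 0, so we have a Gröbner basis.
Inter-reduce: drop elements whose leading term is divisible by another's, tail-reduce, and make monic.
Reduced Gröbner basis: {q^2 - 46/11q + 48/11, p - 11/12q + 11/6}.

These coincide, so the ideals are equal.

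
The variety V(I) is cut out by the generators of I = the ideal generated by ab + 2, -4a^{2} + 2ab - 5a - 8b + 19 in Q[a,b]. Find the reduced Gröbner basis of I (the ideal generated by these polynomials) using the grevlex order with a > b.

G = {a^{2} + \tfrac{5}{4}a + 2b - \tfrac{15}{4}, ab + 2, b^{2} - a - \tfrac{15}{8}b - \tfrac{5}{4}}

Buchberger's algorithm terminates because the ascending chain of leading-term ideals stabilizes.

f_1 = ab + 2, LT = ab.
f_2 = -4a^{2} + 2ab - 5a - 8b + 19, LT = a^{2}.

S(f_1,f_2): lcm = a^{2}b. S = \tfrac{1}{2}ab^{2} - \tfrac{5}{4}ab - 2b^{2} + 2a + \tfrac{19}{4}b.
  leading term ab^{2}: subtract (\tfrac{1}{2}b)·f_1 from \tfrac{1}{2}ab^{2} - \tfrac{5}{4}ab - 2b^{2} + 2a + \tfrac{19}{4}b → -\tfrac{5}{4}ab - 2b^{2} + 2a + \tfrac{15}{4}b
  leading term ab: subtract (-\tfrac{5}{4})·f_1 from -\tfrac{5}{4}ab - 2b^{2} + 2a + \tfrac{15}{4}b → -2b^{2} + 2a + \tfrac{15}{4}b + \tfrac{5}{2}
  leading term b^{2}: no divisor's leading term divides it; move -2b^{2} to the remainder.
  leading term a: no divisor's leading term divides it; move 2a to the remainder.
  leading term b: no divisor's leading term divides it; move \tfrac{15}{4}b to the remainder.
  leading term 1: no divisor's leading term divides it; move \tfrac{5}{2} to the remainder.
  remainder -2b^{2} + 2a + \tfrac{15}{4}b + \tfrac{5}{2} ≠ 0; add g_3 = -2b^{2} + 2a + \tfrac{15}{4}b + \tfrac{5}{2} to the basis.

The other S-polynomials (S(f_1,g_3), S(f_2,g_3)) all reduce to 0 modulo the current basis, so we have a Gröbner basis.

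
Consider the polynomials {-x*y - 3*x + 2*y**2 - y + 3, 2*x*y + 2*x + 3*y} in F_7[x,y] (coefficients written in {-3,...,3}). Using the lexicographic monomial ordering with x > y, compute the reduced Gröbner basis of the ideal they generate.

G = {x - y**2 - 2*y + 2, y**3 + 3*y**2 - 2*y - 2}

f_1 = -x*y - 3*x + 2*y**2 - y + 3, LT = x*y.
f_2 = 2*x*y + 2*x + 3*y, LT = x*y.

S(f_1,f_2): lcm = x*y. S = 2*x - 2*y**2 + 3*y - 3.
  leading term x: no divisor's leading term divides it; move 2*x to the remainder.
  leading term y**2: no divisor's leading term divides it; move -2*y**2 to the remainder.
  leading term y: no divisor's leading term divides it; move 3*y to the remainder.
  leading term 1: no divisor's leading term divides it; move -3 to the remainder.
  remainder 2*x - 2*y**2 + 3*y - 3 ≠ 0; add g_3 = 2*x - 2*y**2 + 3*y - 3 to the basis.

S(f_1,g_3): lcm = x*y. S = 3*x + y**3 - y - 3.
  leading term x: subtract (-2)·g_3 from 3*x + y**3 - y - 3 → y**3 + 3*y**2 - 2*y - 2
  leading term y**3: no divisor's leading term divides it; move y**3 to the remainder.
  leading term y**2: no divisor's leading term divides it; move 3*y**2 to the remainder.
  leading term y: no divisor's leading term divides it; move -2*y to the remainder.
  leading term 1: no divisor's leading term divides it; move -2 to the remainder.
  remainder y**3 + 3*y**2 - 2*y - 2 ≠ 0; add g_4 = y**3 + 3*y**2 - 2*y - 2 to the basis.

The other S-polynomials (S(f_2,g_3), S(f_1,g_4), S(f_2,g_4), S(g_3,g_4)) all reduce to 0 modulo the current basis, so we have a Gröbner basis.
Inter-reduce: drop elements whose leading term is divisible by another's, tail-reduce, and make monic.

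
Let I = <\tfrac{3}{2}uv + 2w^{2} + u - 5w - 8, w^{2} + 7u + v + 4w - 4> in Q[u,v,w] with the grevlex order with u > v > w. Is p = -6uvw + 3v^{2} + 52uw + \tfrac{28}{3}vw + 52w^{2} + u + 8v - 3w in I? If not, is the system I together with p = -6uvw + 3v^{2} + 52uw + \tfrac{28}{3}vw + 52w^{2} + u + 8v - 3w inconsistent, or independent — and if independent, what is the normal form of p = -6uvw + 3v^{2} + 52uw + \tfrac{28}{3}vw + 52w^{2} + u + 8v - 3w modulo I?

-6uvw + 3v^{2} + 52uw + \tfrac{28}{3}vw + 52w^{2} + u + 8v - 3w is independent of I; its normal form modulo I is 3v^{2} + \tfrac{4}{3}vw + u + 8v - 3w.

First compute the reduced Gröbner basis of I by Buchberger's algorithm.
f_1 = \tfrac{3}{2}uv + 2w^{2} + u - 5w - 8, LT = uv.
f_2 = w^{2} + 7u + v + 4w - 4, LT = w^{2}.

The S-polynomials (S(f_1,f_2)) all reduce to 0 modulo the current basis, so we have a Gröbner basis.
Inter-reduce: drop elements whose leading term is divisible by another's, tail-reduce, and make monic.
Reduced Gröbner basis: {uv - \tfrac{26}{3}u - \tfrac{4}{3}v - \tfrac{26}{3}w, w^{2} + 7u + v + 4w - 4}.
Label its elements g_1 = uv - \tfrac{26}{3}u - \tfrac{4}{3}v - \tfrac{26}{3}w, g_2 = w^{2} + 7u + v + 4w - 4.

Reduce p = -6uvw + 3v^{2} + 52uw + \tfrac{28}{3}vw + 52w^{2} + u + 8v - 3w modulo G:
  leading term uvw: subtract (-6w)·g_1 from -6uvw + 3v^{2} + 52uw + \tfrac{28}{3}vw + 52w^{2} + u + 8v - 3w → 3v^{2} + \tfrac{4}{3}vw + u + 8v - 3w
  leading term v^{2}: no divisor's leading term divides it; move 3v^{2} to the remainder.
  leading term vw: no divisor's leading term divides it; move \tfrac{4}{3}vw to the remainder.
  leading term u: no divisor's leading term divides it; move u to the remainder.
  leading term v: no divisor's leading term divides it; move 8v to the remainder.
  leading term w: no divisor's leading term divides it; move -3w to the remainder.
  normal form = 3v^{2} + \tfrac{4}{3}vw + u + 8v - 3w.
The normal form is nonzero, so p ∉ I. Since p minus its normal form lies in I, I + (p) = I + (r) where r = 3v^{2} + \tfrac{4}{3}vw + u + 8v - 3w; decide whether this ideal is the whole ring.
Run Buchberger on G together with r (pairs among the g_i already reduce to 0 since G is a Gröbner basis):
g_1 = uv - \tfrac{26}{3}u - \tfrac{4}{3}v - \tfrac{26}{3}w, LT = uv.
g_2 = w^{2} + 7u + v + 4w - 4, LT = w^{2}.
r = 3v^{2} + \tfrac{4}{3}vw + u + 8v - 3w, LT = v^{2}.

S(g_1,r): lcm = uv^{2}. S = -\tfrac{4}{9}uvw - \tfrac{1}{3}u^{2} - \tfrac{34}{3}uv - \tfrac{4}{3}v^{2} + uw - \tfrac{26}{3}vw.
  leading term uvw: subtract (-\tfrac{4}{9}w)·g_1 from -\tfrac{4}{9}uvw - \tfrac{1}{3}u^{2} - \tfrac{34}{3}uv - \tfrac{4}{3}v^{2} + uw - \tfrac{26}{3}vw → -\tfrac{1}{3}u^{2} - \tfrac{34}{3}uv - \tfrac{4}{3}v^{2} - \tfrac{77}{27}uw - \tfrac{250}{27}vw - \tfrac{104}{27}w^{2}
  leading term u^{2}: no divisor's leading term divides it; move -\tfrac{1}{3}u^{2} to the remainder.
  leading term uv: subtract (-\tfrac{34}{3})·g_1 from -\tfrac{34}{3}uv - \tfrac{4}{3}v^{2} - \tfrac{77}{27}uw - \tfrac{250}{27}vw - \tfrac{104}{27}w^{2} → -\tfrac{4}{3}v^{2} - \tfrac{77}{27}uw - \tfrac{250}{27}vw - \tfrac{104}{27}w^{2} - \tfrac{884}{9}u - \tfrac{136}{9}v - \tfrac{884}{9}w
  leading term v^{2}: subtract (-\tfrac{4}{9})·r from -\tfrac{4}{3}v^{2} - \tfrac{77}{27}uw - \tfrac{250}{27}vw - \tfrac{104}{27}w^{2} - \tfrac{884}{9}u - \tfrac{136}{9}v - \tfrac{884}{9}w → -\tfrac{77}{27}uw - \tfrac{26}{3}vw - \tfrac{104}{27}w^{2} - \tfrac{880}{9}u - \tfrac{104}{9}v - \tfrac{896}{9}w
  leading term uw: no divisor's leading term divides it; move -\tfrac{77}{27}uw to the remainder.
  leading term vw: no divisor's leading term divides it; move -\tfrac{26}{3}vw to the remainder.
  leading term w^{2}: subtract (-\tfrac{104}{27})·g_2 from -\tfrac{104}{27}w^{2} - \tfrac{880}{9}u - \tfrac{104}{9}v - \tfrac{896}{9}w → -\tfrac{1912}{27}u - \tfrac{208}{27}v - \tfrac{2272}{27}w - \tfrac{416}{27}
  leading term u: no divisor's leading term divides it; move -\tfrac{1912}{27}u to the remainder.
  leading term v: no divisor's leading term divides it; move -\tfrac{208}{27}v to the remainder.
  leading term w: no divisor's leading term divides it; move -\tfrac{2272}{27}w to the remainder.
  leading term 1: no divisor's leading term divides it; move -\tfrac{416}{27} to the remainder.
  remainder -\tfrac{1}{3}u^{2} - \tfrac{77}{27}uw - \tfrac{26}{3}vw - \tfrac{1912}{27}u - \tfrac{208}{27}v - \tfrac{2272}{27}w - \tfrac{416}{27} ≠ 0; add m_4 = -\tfrac{1}{3}u^{2} - \tfrac{77}{27}uw - \tfrac{26}{3}vw - \tfrac{1912}{27}u - \tfrac{208}{27}v - \tfrac{2272}{27}w - \tfrac{416}{27} to the basis.

The other S-polynomials (S(g_1,g_2), S(g_2,r), S(g_1,m_4), S(g_2,m_4), S(r,m_4)) all reduce to 0 modulo the current basis, so we have a Gröbner basis.
Inter-reduce: drop elements whose leading term is divisible by another's, tail-reduce, and make monic.
Reduced Gröbner basis: {u^{2} + \tfrac{77}{9}uw + 26vw + \tfrac{1912}{9}u + \tfrac{208}{9}v + \tfrac{2272}{9}w + \tfrac{416}{9}, uv - \tfrac{26}{3}u - \tfrac{4}{3}v - \tfrac{26}{3}w, v^{2} + \tfrac{4}{9}vw + \tfrac{1}{3}u + \tfrac{8}{3}v - w, w^{2} + 7u + v + 4w - 4}.
The reduced Gröbner basis of I + (p) is {u^{2} + \tfrac{77}{9}uw + 26vw + \tfrac{1912}{9}u + \tfrac{208}{9}v + \tfrac{2272}{9}w + \tfrac{416}{9}, uv - \tfrac{26}{3}u - \tfrac{4}{3}v - \tfrac{26}{3}w, v^{2} + \tfrac{4}{9}vw + \tfrac{1}{3}u + \tfrac{8}{3}v - w, w^{2} + 7u + v + 4w - 4} ≠ {1}, a proper ideal, so the enlarged system stays consistent: p is independent of I, with normal form 3v^{2} + \tfrac{4}{3}vw + u + 8v - 3w.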